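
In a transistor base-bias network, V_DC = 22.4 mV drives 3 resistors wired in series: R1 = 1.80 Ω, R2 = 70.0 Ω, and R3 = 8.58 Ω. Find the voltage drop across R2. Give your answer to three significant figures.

Series total: ΣR = 1.80 + 70.0 + 8.58 = 80.38 Ω.
Voltage divider: V = V_DC · (70.00 / 80.38) = 22.4 × 0.8709 = 19.51 mV.

V ≈ 19.5 mV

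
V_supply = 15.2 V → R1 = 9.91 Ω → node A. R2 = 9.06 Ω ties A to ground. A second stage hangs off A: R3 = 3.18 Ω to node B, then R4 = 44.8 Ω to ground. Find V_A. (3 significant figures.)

V_A ≈ 6.61 V

Looking into the second stage from A: R3 + R4 = 47.98 Ω appears in parallel with R2.
Effective lower resistance at A: R2 ‖ 47.98 = 7.621 Ω.
V_A = 15.2 × 7.621/(9.91 + 7.621) = 6.608 V.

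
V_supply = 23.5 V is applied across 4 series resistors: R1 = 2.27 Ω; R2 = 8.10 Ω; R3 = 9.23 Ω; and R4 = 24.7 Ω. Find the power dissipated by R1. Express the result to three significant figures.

P ≈ 0.639 W

ΣR = 44.30 Ω → I = 23.5/44.30 = 0.5305 A.
P(R1) = I²·R1 = (0.5305)² × 2.27 = 0.6388 W.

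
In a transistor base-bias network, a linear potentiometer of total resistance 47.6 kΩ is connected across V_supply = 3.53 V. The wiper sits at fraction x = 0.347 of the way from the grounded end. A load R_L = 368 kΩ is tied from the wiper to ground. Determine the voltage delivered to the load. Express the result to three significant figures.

The pot divides into 31.08 kΩ above the wiper and 16.52 kΩ below.
(x·R_p) ‖ R_L = 15.81 kΩ.
V_out = 3.53 × 15.81/(31.08 + 15.81) = 1.190 V.

V_out ≈ 1.19 V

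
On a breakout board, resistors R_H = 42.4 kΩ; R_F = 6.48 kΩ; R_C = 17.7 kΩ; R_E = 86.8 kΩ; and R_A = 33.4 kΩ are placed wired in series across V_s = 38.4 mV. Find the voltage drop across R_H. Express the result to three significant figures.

V ≈ 8.72 mV

Series total: ΣR = 42.4 + 6.48 + 17.7 + 86.8 + 33.4 = 186.8 kΩ.
V = V_s · R/ΣR = 38.4 × 0.2270 = 8.717 mV.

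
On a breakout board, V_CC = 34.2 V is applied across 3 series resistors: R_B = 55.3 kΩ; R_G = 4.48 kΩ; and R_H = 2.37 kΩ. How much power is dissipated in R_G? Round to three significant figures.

P ≈ 1.36 mW

The common current is I = 34.2/62.15 = 0.5503 mA.
P(R_G) = I²·R_G = (0.5503)² × 4.48 = 1.357 mW.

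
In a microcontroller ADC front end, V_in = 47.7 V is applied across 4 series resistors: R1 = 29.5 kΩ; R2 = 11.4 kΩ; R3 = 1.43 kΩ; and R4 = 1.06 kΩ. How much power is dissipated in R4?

The common current is I = 47.7/43.39 = 1.099 mA.
P = I²R = 1.209 × 1.06 = 1.281 mW.

P ≈ 1.28 mW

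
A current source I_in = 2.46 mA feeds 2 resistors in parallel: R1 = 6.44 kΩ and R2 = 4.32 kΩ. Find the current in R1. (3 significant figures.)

I ≈ 0.988 mA

For two parallel branches, I_k = I_in · (other R)/(sum of R).
I(R1) = 2.46 × 4.32/(6.44 + 4.32) = 2.46 × 0.4015 = 0.9877 mA.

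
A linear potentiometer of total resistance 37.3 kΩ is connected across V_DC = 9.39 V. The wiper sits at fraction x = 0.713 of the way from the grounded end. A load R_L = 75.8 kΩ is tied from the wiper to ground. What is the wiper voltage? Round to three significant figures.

V_out ≈ 6.08 V

The pot divides into 10.71 kΩ above the wiper and 26.59 kΩ below.
R_L loads the lower segment: effective lower R = 19.69 kΩ.
V_out = 9.39 × 19.69/(10.71 + 19.69) = 6.083 V.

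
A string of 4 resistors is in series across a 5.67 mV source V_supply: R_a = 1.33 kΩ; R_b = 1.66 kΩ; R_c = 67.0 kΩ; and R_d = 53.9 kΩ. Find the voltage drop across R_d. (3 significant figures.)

V ≈ 2.47 mV

ΣR = 1.33 + 1.66 + 67.0 + 53.9 = 123.9 kΩ.
By the voltage-divider rule, V = 5.67 × 53.90/123.9 = 2.467 mV.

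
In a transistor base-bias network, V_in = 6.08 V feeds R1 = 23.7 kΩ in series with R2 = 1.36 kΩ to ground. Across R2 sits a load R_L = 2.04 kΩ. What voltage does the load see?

The load sits in parallel with R2, giving an effective lower resistance R2' = R2·R_L/(R2+R_L) = 0.8160 kΩ.
Voltage divider with the loaded lower leg: V_out = 6.08 × 0.8160/(23.7 + 0.8160) = 6.08 × 0.03328 = 0.2024 V.

V_out ≈ 0.202 V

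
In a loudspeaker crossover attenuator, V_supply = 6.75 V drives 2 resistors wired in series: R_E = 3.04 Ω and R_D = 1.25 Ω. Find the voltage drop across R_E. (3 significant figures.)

V ≈ 4.78 V

Total series resistance ΣR = 3.04 + 1.25 = 4.290 Ω.
By the voltage-divider rule, V = 6.75 × 3.040/4.290 = 4.783 V.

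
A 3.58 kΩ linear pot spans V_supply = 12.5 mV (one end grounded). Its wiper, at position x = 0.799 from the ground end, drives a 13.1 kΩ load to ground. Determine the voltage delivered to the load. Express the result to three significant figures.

V_out ≈ 9.57 mV

Split the track: R_lower = x·R_p = 2.860 kΩ, R_upper = (1−x)·R_p = 0.7196 kΩ.
(x·R_p) ‖ R_L = 2.348 kΩ.
V_out = 12.5 × 2.348/(0.7196 + 2.348) = 9.568 mV.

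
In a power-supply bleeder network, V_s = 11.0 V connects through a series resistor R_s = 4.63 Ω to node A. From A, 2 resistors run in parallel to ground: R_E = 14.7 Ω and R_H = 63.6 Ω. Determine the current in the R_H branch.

Equivalent of the parallel group: R_p = 11.94 Ω.
Node voltage V_A = V_s · R_p/(R_s + R_p) = 11.0 × 0.7206 = 7.926 V.
I(R_H) = V_A / R_H = 7.926/63.6 = 0.1246 A.

I ≈ 0.125 A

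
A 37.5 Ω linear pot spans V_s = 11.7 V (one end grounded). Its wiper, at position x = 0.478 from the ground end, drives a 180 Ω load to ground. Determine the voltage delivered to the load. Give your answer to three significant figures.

V_out ≈ 5.32 V

The pot divides into 19.57 Ω above the wiper and 17.93 Ω below.
(x·R_p) ‖ R_L = 16.30 Ω.
Then V_out = V_s · 16.30/(19.57 + 16.30) = 5.316 V.
(Unloaded: V_out = x·V_s = 5.59 V.)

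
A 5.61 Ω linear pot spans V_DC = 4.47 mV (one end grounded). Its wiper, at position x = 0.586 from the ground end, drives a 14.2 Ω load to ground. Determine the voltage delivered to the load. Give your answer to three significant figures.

V_out ≈ 2.39 mV

Split the track: R_lower = x·R_p = 3.287 Ω, R_upper = (1−x)·R_p = 2.323 Ω.
R_L loads the lower segment: effective lower R = 2.669 Ω.
Then V_out = V_DC · 2.669/(2.323 + 2.669) = 2.390 mV.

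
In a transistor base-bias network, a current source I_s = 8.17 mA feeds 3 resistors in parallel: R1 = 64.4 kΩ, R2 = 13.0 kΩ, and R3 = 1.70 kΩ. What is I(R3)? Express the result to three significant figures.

ΣG = 1/64.4 + 1/13.0 + 1/1.70 = 0.6807.
By the current-divider rule, I = I_s · G_k/ΣG = 8.17 × 0.8642 = 7.060 mA.

I ≈ 7.06 mA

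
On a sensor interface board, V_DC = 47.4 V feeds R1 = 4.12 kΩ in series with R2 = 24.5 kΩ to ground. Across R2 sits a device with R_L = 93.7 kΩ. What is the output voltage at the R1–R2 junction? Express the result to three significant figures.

R2 ‖ R_L = (24.5 × 93.7)/(24.5 + 93.7) = 19.42 kΩ.
Then V_out = V_DC · R2'/(R1 + R2') = 47.4 × 19.42/23.54 = 39.10 V.
(Unloaded it would be 40.6 V; the load pulls it down.)

V_out ≈ 39.1 V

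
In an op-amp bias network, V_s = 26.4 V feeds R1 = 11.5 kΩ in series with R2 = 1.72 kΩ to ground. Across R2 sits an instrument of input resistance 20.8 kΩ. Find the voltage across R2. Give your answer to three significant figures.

R2 ‖ R_L = (1.72 × 20.8)/(1.72 + 20.8) = 1.589 kΩ.
Then V_out = V_s · R2'/(R1 + R2') = 26.4 × 1.589/13.09 = 3.204 V.
(Unloaded it would be 3.43 V; the load pulls it down.)

V_out ≈ 3.20 V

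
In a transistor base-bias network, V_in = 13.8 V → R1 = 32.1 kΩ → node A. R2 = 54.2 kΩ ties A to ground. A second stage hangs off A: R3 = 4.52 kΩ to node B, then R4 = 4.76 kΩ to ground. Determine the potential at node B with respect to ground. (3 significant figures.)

Node A sees R2 in parallel with the series input of stage 2, R3 + R4 = 9.280 kΩ.
R2 ‖ (R3+R4) = 7.923 kΩ.
First divider: V_A = V_in · 7.923/(32.1 + 7.923) = 2.732 V.
Stage 2 is unloaded, so V_B = V_A · R4/(R3+R4) = 2.732 × 4.76/9.280 = 1.401 V.

V_B ≈ 1.40 V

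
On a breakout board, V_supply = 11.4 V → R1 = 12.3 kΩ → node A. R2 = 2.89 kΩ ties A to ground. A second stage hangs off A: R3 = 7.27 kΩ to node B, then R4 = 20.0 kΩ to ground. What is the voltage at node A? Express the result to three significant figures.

V_A ≈ 2.00 V

Node A sees R2 in parallel with the series input of stage 2, R3 + R4 = 27.27 kΩ.
R2 ‖ (R3+R4) = 2.613 kΩ.
First divider: V_A = V_supply · 2.613/(12.3 + 2.613) = 1.998 V.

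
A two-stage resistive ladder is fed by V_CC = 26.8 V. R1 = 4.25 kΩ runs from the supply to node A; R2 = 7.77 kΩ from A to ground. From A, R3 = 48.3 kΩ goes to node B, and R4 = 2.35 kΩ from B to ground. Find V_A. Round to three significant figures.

Looking into the second stage from A: R3 + R4 = 50.65 kΩ appears in parallel with R2.
R2 ‖ (R3+R4) = 6.737 kΩ.
So V_A = 26.8 × 0.6132 = 16.43 V.

V_A ≈ 16.4 V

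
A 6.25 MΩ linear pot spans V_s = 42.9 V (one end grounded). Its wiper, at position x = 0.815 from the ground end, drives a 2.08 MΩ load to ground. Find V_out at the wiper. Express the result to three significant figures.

Lower segment x·R_p = 5.094 MΩ; upper segment (1−x)·R_p = 1.156 MΩ.
Lower segment in parallel with the load: 5.094 ‖ 2.08 = 1.477 MΩ.
Loaded-divider output: V_out = 42.9 × 0.5609 = 24.06 V.
(Unloaded: V_out = x·V_s = 35.0 V.)

V_out ≈ 24.1 V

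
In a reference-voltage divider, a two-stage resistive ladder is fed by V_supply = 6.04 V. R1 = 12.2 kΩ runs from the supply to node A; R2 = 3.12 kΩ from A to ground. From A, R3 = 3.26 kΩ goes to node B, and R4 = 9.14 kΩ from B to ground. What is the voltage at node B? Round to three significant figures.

V_B ≈ 0.755 V

Node A sees R2 in parallel with the series input of stage 2, R3 + R4 = 12.40 kΩ.
R2 ‖ (R3+R4) = 2.493 kΩ.
V_A = 6.04 × 2.493/(12.2 + 2.493) = 1.025 V.
V_B = V_A × 0.7371 = 0.7553 V.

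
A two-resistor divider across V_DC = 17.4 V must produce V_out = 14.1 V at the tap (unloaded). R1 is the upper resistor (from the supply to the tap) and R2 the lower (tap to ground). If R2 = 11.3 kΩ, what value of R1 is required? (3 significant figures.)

Required fraction k = V_out/V_DC = 0.8103.
Rearranging, R1 = R2·(1−k)/k = 11.3 × 0.2340 = 2.645 kΩ.

R1 ≈ 2.64 kΩ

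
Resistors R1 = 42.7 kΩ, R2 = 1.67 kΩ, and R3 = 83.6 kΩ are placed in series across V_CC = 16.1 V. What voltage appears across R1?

Total series resistance ΣR = 42.7 + 1.67 + 83.6 = 128.0 kΩ.
V = V_CC · R/ΣR = 16.1 × 0.3337 = 5.372 V.

V ≈ 5.37 V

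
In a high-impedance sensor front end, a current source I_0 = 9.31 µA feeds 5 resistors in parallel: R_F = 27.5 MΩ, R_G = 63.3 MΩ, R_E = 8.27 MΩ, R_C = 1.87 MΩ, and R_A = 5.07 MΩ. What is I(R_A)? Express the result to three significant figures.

I ≈ 2.03 µA

Conductances: ΣG = 1/27.5 + 1/63.3 + 1/8.27 + 1/1.87 + 1/5.07 = 0.9051 (1/MΩ).
Current divider: I(R_A) = I_0 · G_k/ΣG = 9.31 × (0.1972/0.9051) = 9.31 × 0.2179 = 2.029 µA.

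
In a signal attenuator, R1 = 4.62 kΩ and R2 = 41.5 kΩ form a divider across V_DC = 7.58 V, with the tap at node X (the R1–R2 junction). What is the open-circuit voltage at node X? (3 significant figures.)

V_th is the unloaded tap voltage: V_DC · R2/(R1+R2) = 7.58 × 0.8998 = 6.821 V.

V_th ≈ 6.82 V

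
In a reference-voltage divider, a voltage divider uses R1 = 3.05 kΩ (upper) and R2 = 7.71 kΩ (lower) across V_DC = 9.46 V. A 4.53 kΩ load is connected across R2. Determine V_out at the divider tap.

V_out ≈ 4.57 V

The load sits in parallel with R2, giving an effective lower resistance R2' = R2·R_L/(R2+R_L) = 2.853 kΩ.
Now apply the divider: V_out = 9.46 × 0.4834 = 4.573 V.
(Unloaded it would be 6.78 V; the load pulls it down.)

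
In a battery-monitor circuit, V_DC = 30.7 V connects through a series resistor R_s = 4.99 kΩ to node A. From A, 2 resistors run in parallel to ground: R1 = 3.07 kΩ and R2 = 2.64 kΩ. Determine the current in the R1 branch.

I ≈ 2.21 mA

Parallel bank: R_p = 1/(1/3.07 + 1/2.64) = 1.419 kΩ.
Node voltage V_A = V_DC · R_p/(R_s + R_p) = 30.7 × 0.2215 = 6.799 V.
I(R1) = V_A / R1 = 6.799/3.07 = 2.215 mA.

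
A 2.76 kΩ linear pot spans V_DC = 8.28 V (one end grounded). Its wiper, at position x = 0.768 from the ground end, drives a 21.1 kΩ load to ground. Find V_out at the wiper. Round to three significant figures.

Split the track: R_lower = x·R_p = 2.120 kΩ, R_upper = (1−x)·R_p = 0.6403 kΩ.
Lower segment in parallel with the load: 2.120 ‖ 21.1 = 1.926 kΩ.
V_out = 8.28 × 1.926/(0.6403 + 1.926) = 6.214 V.
(Unloaded: V_out = x·V_DC = 6.36 V.)

V_out ≈ 6.21 V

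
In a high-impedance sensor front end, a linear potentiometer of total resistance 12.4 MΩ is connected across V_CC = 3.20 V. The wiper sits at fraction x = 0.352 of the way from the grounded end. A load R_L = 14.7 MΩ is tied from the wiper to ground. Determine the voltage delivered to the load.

V_out ≈ 0.945 V

Lower segment x·R_p = 4.365 MΩ; upper segment (1−x)·R_p = 8.035 MΩ.
R_L loads the lower segment: effective lower R = 3.365 MΩ.
V_out = 3.20 × 3.365/(8.035 + 3.365) = 0.9446 V.
(Unloaded: V_out = x·V_CC = 1.13 V.)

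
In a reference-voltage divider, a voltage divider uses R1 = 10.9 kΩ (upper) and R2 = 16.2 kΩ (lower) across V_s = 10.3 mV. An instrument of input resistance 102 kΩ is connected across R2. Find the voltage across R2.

The load sits in parallel with R2, giving an effective lower resistance R2' = R2·R_L/(R2+R_L) = 13.98 kΩ.
Then V_out = V_s · R2'/(R1 + R2') = 10.3 × 13.98/24.88 = 5.787 mV.

V_out ≈ 5.79 mV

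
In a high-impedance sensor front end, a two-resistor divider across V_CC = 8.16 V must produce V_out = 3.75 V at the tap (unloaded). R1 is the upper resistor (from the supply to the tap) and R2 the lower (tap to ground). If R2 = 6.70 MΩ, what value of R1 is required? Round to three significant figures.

R1 ≈ 7.88 MΩ

Required fraction k = V_out/V_CC = 0.4596.
Rearranging, R1 = R2·(1−k)/k = 6.70 × 1.176 = 7.879 MΩ.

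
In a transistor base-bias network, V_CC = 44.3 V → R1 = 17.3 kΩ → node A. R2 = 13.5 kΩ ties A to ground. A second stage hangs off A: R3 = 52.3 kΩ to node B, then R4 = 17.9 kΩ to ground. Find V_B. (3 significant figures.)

V_B ≈ 4.47 V

Node A sees R2 in parallel with the series input of stage 2, R3 + R4 = 70.20 kΩ.
Effective lower resistance at A: R2 ‖ 70.20 = 11.32 kΩ.
V_A = 44.3 × 11.32/(17.3 + 11.32) = 17.52 V.
Then the unloaded second divider: V_B = V_A × R4/(R3+R4) = 17.52 × 0.2550 = 4.468 V.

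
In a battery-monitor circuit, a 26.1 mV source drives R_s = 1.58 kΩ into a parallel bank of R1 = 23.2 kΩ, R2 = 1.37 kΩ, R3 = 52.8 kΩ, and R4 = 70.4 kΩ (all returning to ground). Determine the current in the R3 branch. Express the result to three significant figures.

Equivalent of the parallel group: R_p = 1.240 kΩ.
Node voltage V_A = V_supply · R_p/(R_s + R_p) = 26.1 × 0.4398 = 11.48 mV.
Branch current I = V_A/R3 = 11.48/52.8 = 0.2174 µA.

I ≈ 0.217 µA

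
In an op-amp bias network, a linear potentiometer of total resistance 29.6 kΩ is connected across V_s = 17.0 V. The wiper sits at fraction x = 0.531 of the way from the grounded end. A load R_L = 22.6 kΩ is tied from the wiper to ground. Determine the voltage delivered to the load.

Lower segment x·R_p = 15.72 kΩ; upper segment (1−x)·R_p = 13.88 kΩ.
Lower segment in parallel with the load: 15.72 ‖ 22.6 = 9.270 kΩ.
Loaded-divider output: V_out = 17.0 × 0.4004 = 6.807 V.
(Unloaded: V_out = x·V_s = 9.03 V.)

V_out ≈ 6.81 V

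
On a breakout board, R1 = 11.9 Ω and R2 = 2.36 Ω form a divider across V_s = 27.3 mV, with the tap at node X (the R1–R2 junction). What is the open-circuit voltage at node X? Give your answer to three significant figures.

V_th ≈ 4.52 mV

V_th is the unloaded tap voltage: V_s · R2/(R1+R2) = 27.3 × 0.1655 = 4.518 mV.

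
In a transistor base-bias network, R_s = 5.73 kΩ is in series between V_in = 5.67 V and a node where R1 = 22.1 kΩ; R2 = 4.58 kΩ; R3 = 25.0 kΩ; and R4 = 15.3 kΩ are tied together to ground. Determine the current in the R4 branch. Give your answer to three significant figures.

Equivalent of the parallel group: R_p = 2.710 kΩ.
V_A by voltage divider: V_A = 5.67 × 2.710/(5.73 + 2.710) = 1.821 V.
I(R4) = V_A / R4 = 1.821/15.3 = 0.1190 mA.

I ≈ 0.119 mA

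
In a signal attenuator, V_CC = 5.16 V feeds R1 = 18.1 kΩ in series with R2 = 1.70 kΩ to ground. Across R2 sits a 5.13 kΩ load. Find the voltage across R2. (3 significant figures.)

V_out ≈ 0.340 V

First combine the lower leg with the load: R2 ‖ R_L = 1.277 kΩ.
Then V_out = V_CC · R2'/(R1 + R2') = 5.16 × 1.277/19.38 = 0.3400 V.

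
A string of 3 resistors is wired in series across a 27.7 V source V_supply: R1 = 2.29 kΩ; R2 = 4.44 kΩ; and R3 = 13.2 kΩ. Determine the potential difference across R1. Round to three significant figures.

Total series resistance ΣR = 2.29 + 4.44 + 13.2 = 19.93 kΩ.
V = V_supply · R/ΣR = 27.7 × 0.1149 = 3.183 V.

V ≈ 3.18 V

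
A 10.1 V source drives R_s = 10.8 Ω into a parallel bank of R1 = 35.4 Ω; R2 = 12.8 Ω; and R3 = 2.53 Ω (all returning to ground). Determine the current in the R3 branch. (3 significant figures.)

Parallel bank: R_p = 1/(1/35.4 + 1/12.8 + 1/2.53) = 1.993 Ω.
V_A = 10.1 × 1.993/12.79 = 1.574 V.
Branch current I = V_A/R3 = 1.574/2.53 = 0.6221 A.

I ≈ 0.622 A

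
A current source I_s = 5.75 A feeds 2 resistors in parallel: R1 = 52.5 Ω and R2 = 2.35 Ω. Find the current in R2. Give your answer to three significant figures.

I ≈ 5.50 A

With just two branches, the current splits inversely with resistance.
I(R2) = 5.75 × 52.5/(52.5 + 2.35) = 5.75 × 0.9572 = 5.504 A.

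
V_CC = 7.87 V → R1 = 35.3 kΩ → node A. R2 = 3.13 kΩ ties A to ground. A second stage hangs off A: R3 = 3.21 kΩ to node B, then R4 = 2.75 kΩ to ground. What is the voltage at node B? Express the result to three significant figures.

Looking into the second stage from A: R3 + R4 = 5.960 kΩ appears in parallel with R2.
Effective lower resistance at A: R2 ‖ 5.960 = 2.052 kΩ.
V_A = 7.87 × 2.052/(35.3 + 2.052) = 0.4324 V.
Then the unloaded second divider: V_B = V_A × R4/(R3+R4) = 0.4324 × 0.4614 = 0.1995 V.

V_B ≈ 0.200 V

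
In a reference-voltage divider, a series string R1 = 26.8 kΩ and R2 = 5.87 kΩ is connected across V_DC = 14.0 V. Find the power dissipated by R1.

ΣR = 32.67 kΩ → I = 14.0/32.67 = 0.4285 mA.
P = I²R = 0.1836 × 26.8 = 4.921 mW.

P ≈ 4.92 mW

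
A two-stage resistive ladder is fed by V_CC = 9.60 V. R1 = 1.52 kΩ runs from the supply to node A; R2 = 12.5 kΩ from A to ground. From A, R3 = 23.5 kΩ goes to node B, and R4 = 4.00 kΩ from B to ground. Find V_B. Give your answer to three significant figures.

The second stage (R3 + R4 = 27.50 kΩ) loads node A in parallel with R2.
Effective lower resistance at A: R2 ‖ 27.50 = 8.594 kΩ.
V_A = 9.60 × 8.594/(1.52 + 8.594) = 8.157 V.
V_B = V_A × 0.1455 = 1.187 V.

V_B ≈ 1.19 V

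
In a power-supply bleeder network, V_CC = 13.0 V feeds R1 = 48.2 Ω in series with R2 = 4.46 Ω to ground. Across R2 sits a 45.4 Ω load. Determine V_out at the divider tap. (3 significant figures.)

The load sits in parallel with R2, giving an effective lower resistance R2' = R2·R_L/(R2+R_L) = 4.061 Ω.
Voltage divider with the loaded lower leg: V_out = 13.0 × 4.061/(48.2 + 4.061) = 13.0 × 0.07771 = 1.010 V.

V_out ≈ 1.01 V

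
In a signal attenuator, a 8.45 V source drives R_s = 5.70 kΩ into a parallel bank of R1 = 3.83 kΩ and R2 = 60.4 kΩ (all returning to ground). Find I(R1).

I ≈ 0.854 mA

Combine the parallel branches: R_p = (1/3.83 + 1/60.4)⁻¹ = 3.602 kΩ.
V_A by voltage divider: V_A = 8.45 × 3.602/(5.70 + 3.602) = 3.272 V.
Branch current I = V_A/R1 = 3.272/3.83 = 0.8543 mA.
(Equivalently: I_total = 0.9084 mA, then current-divider fraction G_k/ΣG = 0.9404.)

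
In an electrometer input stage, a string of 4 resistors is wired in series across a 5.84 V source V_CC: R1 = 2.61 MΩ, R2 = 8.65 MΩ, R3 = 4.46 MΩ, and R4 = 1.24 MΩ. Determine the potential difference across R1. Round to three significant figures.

Total series resistance ΣR = 2.61 + 8.65 + 4.46 + 1.24 = 16.96 MΩ.
V = V_CC · R/ΣR = 5.84 × 0.1539 = 0.8987 V.

V ≈ 0.899 V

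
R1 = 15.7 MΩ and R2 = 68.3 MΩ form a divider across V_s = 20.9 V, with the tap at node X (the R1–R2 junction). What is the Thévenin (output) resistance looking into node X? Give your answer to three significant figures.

R_th ≈ 12.8 MΩ

With V_s suppressed (replaced by a short), R_th = R1 ‖ R2 = (15.70 × 68.3)/(15.70 + 68.3) = 12.77 MΩ.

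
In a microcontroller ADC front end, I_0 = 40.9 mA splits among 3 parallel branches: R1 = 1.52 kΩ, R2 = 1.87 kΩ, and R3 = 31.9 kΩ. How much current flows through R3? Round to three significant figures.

Total conductance ΣG = 1/1.52 + 1/1.87 + 1/31.9 = 1.224 (units of 1/kΩ).
Current divider: I(R3) = I_0 · G_k/ΣG = 40.9 × (0.03135/1.224) = 40.9 × 0.02561 = 1.047 mA.

I ≈ 1.05 mA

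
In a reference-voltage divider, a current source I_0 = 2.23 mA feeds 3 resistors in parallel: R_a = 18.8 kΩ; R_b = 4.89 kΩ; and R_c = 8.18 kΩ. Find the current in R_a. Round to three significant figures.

ΣG = 1/18.8 + 1/4.89 + 1/8.18 = 0.3799.
R_a takes the fraction G_k/ΣG = 0.05319/0.3799 = 0.1400, so I = 2.23 × 0.1400 = 0.3122 mA.

I ≈ 0.312 mA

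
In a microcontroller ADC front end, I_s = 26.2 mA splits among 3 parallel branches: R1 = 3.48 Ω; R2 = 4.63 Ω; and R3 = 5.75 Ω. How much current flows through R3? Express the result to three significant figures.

Conductances: ΣG = 1/3.48 + 1/4.63 + 1/5.75 = 0.6773 (1/Ω).
By the current-divider rule, I = I_s · G_k/ΣG = 26.2 × 0.2568 = 6.728 mA.

I ≈ 6.73 mA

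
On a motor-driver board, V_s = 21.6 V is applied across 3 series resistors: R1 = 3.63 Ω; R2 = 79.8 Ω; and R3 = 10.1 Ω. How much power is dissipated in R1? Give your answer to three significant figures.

P ≈ 0.194 W

ΣR = 93.53 Ω → I = 21.6/93.53 = 0.2309 A.
V(R1) = I·R = 0.8383 V; P = V·I = 0.8383 × 0.2309 = 0.1936 W.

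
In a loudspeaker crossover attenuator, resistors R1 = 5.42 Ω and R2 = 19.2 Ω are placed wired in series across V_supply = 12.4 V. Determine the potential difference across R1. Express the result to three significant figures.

Series total: ΣR = 5.42 + 19.2 = 24.62 Ω.
By the voltage-divider rule, V = 12.4 × 5.420/24.62 = 2.730 V.

V ≈ 2.73 V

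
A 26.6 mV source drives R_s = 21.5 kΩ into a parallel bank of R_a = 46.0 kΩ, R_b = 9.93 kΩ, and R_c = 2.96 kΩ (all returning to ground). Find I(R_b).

I ≈ 0.246 µA

Combine the parallel branches: R_p = (1/46.0 + 1/9.93 + 1/2.96)⁻¹ = 2.173 kΩ.
Node voltage V_A = V_DC · R_p/(R_s + R_p) = 26.6 × 0.09178 = 2.441 mV.
I(R_b) = V_A / R_b = 2.441/9.93 = 0.2458 µA.
(Check via current divider: I_total = 1.124 µA; share G_k/ΣG = 0.2188 → same result.)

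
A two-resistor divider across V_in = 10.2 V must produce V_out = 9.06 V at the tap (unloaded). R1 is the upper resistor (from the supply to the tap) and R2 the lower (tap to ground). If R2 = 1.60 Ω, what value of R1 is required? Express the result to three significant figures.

R1 ≈ 0.201 Ω

Required fraction k = V_out/V_in = 0.8882.
Rearranging, R1 = R2·(1−k)/k = 1.60 × 0.1258 = 0.2013 Ω.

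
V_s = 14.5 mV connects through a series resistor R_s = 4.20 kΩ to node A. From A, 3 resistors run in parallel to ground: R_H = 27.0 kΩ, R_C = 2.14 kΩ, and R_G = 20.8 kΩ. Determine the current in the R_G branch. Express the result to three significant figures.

Equivalent of the parallel group: R_p = 1.810 kΩ.
V_A = 14.5 × 1.810/6.010 = 4.367 mV.
Branch current I = V_A/R_G = 4.367/20.8 = 0.2100 µA.

I ≈ 0.210 µA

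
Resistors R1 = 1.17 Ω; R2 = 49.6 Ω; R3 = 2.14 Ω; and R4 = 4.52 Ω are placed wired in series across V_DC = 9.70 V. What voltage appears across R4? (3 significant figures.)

ΣR = 1.17 + 49.6 + 2.14 + 4.52 = 57.43 Ω.
Voltage divider: V = V_DC · (4.520 / 57.43) = 9.70 × 0.07870 = 0.7634 V.

V ≈ 0.763 V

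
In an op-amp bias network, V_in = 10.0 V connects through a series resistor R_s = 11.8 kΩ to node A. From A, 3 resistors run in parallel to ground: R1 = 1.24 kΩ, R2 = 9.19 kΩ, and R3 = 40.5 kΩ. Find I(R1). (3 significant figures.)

I ≈ 0.667 mA

Parallel bank: R_p = 1/(1/1.24 + 1/9.19 + 1/40.5) = 1.064 kΩ.
Node voltage V_A = V_in · R_p/(R_s + R_p) = 10.0 × 0.08270 = 0.8270 V.
Branch current I = V_A/R1 = 0.8270/1.24 = 0.6670 mA.
(Check via current divider: I_total = 0.7774 mA; share G_k/ΣG = 0.8580 → same result.)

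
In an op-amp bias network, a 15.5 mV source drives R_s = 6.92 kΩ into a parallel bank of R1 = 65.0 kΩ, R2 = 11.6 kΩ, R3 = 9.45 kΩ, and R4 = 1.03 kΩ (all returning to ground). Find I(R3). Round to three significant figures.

I ≈ 0.179 µA

Combine the parallel branches: R_p = (1/65.0 + 1/11.6 + 1/9.45 + 1/1.03)⁻¹ = 0.8487 kΩ.
V_A = 15.5 × 0.8487/7.769 = 1.693 mV.
I(R3) = V_A / R3 = 1.693/9.45 = 0.1792 µA.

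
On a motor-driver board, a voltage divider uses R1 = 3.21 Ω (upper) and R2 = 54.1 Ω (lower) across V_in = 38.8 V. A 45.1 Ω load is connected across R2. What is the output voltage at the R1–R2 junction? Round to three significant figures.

V_out ≈ 34.3 V

First combine the lower leg with the load: R2 ‖ R_L = 24.60 Ω.
Now apply the divider: V_out = 38.8 × 0.8846 = 34.32 V.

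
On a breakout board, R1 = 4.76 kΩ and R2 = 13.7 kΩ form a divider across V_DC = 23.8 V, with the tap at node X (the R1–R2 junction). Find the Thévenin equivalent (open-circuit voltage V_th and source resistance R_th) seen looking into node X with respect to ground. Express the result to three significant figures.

Open-circuit (no load on X): V_th = V_DC · R2/(R1 + R2) = 23.8 × 13.7/(4.760 + 13.7) = 17.66 V.
With V_DC suppressed (replaced by a short), R_th = R1 ‖ R2 = (4.760 × 13.7)/(4.760 + 13.7) = 3.533 kΩ.

V_th ≈ 17.7 V, R_th ≈ 3.53 kΩ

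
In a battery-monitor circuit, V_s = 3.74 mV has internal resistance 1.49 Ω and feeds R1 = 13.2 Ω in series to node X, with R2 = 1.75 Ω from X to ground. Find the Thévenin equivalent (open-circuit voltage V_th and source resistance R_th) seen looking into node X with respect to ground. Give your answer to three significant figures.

R1' = 1.49 + 13.2 = 14.69 Ω (source resistance + R1).
With X open, the divider is unloaded: V_th = 3.74 × 1.75/16.44 = 0.3981 mV.
Zeroing V_s shorts the top of R1' to ground, so R_th = R1' ‖ R2 = 1.564 Ω.

V_th ≈ 0.398 mV, R_th ≈ 1.56 Ω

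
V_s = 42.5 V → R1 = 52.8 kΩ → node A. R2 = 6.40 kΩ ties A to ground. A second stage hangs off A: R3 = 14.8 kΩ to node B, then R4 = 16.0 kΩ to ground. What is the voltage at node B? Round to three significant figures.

V_B ≈ 2.01 V

The second stage (R3 + R4 = 30.80 kΩ) loads node A in parallel with R2.
Effective lower resistance at A: R2 ‖ 30.80 = 5.299 kΩ.
First divider: V_A = V_s · 5.299/(52.8 + 5.299) = 3.876 V.
Stage 2 is unloaded, so V_B = V_A · R4/(R3+R4) = 3.876 × 16.0/30.80 = 2.014 V.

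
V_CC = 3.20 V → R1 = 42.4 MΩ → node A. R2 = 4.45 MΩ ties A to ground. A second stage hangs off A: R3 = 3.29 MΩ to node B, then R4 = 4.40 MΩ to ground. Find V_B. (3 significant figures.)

Node A sees R2 in parallel with the series input of stage 2, R3 + R4 = 7.690 MΩ.
R2 ‖ (R3+R4) = 2.819 MΩ.
First divider: V_A = V_CC · 2.819/(42.4 + 2.819) = 0.1995 V.
Stage 2 is unloaded, so V_B = V_A · R4/(R3+R4) = 0.1995 × 4.40/7.690 = 0.1141 V.

V_B ≈ 0.114 V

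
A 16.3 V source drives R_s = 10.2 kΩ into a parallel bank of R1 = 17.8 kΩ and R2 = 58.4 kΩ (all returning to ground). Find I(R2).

I ≈ 0.160 mA

Parallel bank: R_p = 1/(1/17.8 + 1/58.4) = 13.64 kΩ.
V_A = 16.3 × 13.64/23.84 = 9.327 V.
Branch current I = V_A/R2 = 9.327/58.4 = 0.1597 mA.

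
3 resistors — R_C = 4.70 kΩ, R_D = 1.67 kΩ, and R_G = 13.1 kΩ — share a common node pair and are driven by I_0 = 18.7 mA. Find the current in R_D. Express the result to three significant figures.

I ≈ 12.6 mA

Conductances: ΣG = 1/4.70 + 1/1.67 + 1/13.1 = 0.8879 (1/kΩ).
Current divider: I(R_D) = I_0 · G_k/ΣG = 18.7 × (0.5988/0.8879) = 18.7 × 0.6744 = 12.61 mA.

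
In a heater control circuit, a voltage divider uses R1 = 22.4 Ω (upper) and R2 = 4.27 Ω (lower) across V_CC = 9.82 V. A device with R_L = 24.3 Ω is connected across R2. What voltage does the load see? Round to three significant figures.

First combine the lower leg with the load: R2 ‖ R_L = 3.632 Ω.
Then V_out = V_CC · R2'/(R1 + R2') = 9.82 × 3.632/26.03 = 1.370 V.
(Unloaded it would be 1.57 V; the load pulls it down.)

V_out ≈ 1.37 V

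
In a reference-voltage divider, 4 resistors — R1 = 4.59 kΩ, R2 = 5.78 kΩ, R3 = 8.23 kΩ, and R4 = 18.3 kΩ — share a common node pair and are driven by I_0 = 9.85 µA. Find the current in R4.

Conductances: ΣG = 1/4.59 + 1/5.78 + 1/8.23 + 1/18.3 = 0.5670 (1/kΩ).
R4 takes the fraction G_k/ΣG = 0.05464/0.5670 = 0.09637, so I = 9.85 × 0.09637 = 0.9493 µA.

I ≈ 0.949 µA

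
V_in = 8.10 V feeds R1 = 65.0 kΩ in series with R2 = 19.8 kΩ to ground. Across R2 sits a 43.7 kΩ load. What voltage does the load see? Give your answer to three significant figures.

V_out ≈ 1.40 V

R2 ‖ R_L = (19.8 × 43.7)/(19.8 + 43.7) = 13.63 kΩ.
Then V_out = V_in · R2'/(R1 + R2') = 8.10 × 13.63/78.63 = 1.404 V.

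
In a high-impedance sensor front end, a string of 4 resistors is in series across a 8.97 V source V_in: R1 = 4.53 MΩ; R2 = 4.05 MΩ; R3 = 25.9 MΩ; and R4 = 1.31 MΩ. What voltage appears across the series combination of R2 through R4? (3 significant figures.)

Total series resistance ΣR = 4.53 + 4.05 + 25.9 + 1.31 = 35.79 MΩ.
R_{R2..R4} = 4.05 + 25.9 + 1.31 = 31.26 MΩ.
V = V_in · R/ΣR = 8.97 × 0.8734 = 7.835 V.

V ≈ 7.83 V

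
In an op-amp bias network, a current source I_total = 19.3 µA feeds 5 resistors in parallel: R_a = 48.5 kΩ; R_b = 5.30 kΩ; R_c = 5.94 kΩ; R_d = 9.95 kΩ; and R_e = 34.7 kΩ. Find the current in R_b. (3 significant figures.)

ΣG = 1/48.5 + 1/5.30 + 1/5.94 + 1/9.95 + 1/34.7 = 0.5070.
Current divider: I(R_b) = I_total · G_k/ΣG = 19.3 × (0.1887/0.5070) = 19.3 × 0.3722 = 7.183 µA.

I ≈ 7.18 µA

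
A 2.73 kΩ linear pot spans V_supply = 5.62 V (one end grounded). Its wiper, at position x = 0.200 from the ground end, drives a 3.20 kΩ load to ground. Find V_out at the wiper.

Split the track: R_lower = x·R_p = 0.5460 kΩ, R_upper = (1−x)·R_p = 2.184 kΩ.
Lower segment in parallel with the load: 0.5460 ‖ 3.20 = 0.4664 kΩ.
Then V_out = V_supply · 0.4664/(2.184 + 0.4664) = 0.9890 V.

V_out ≈ 0.989 V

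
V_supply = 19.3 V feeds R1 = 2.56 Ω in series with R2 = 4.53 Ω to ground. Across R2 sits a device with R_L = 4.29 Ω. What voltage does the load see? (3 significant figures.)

V_out ≈ 8.93 V

R2 ‖ R_L = (4.53 × 4.29)/(4.53 + 4.29) = 2.203 Ω.
Then V_out = V_supply · R2'/(R1 + R2') = 19.3 × 2.203/4.763 = 8.928 V.
(Unloaded it would be 12.3 V; the load pulls it down.)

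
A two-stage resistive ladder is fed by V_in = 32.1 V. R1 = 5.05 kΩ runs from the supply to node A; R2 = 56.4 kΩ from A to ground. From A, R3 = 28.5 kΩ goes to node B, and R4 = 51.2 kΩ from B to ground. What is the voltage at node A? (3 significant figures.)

The second stage (R3 + R4 = 79.70 kΩ) loads node A in parallel with R2.
R2 ‖ (R3+R4) = 33.03 kΩ.
V_A = 32.1 × 33.03/(5.05 + 33.03) = 27.84 V.

V_A ≈ 27.8 V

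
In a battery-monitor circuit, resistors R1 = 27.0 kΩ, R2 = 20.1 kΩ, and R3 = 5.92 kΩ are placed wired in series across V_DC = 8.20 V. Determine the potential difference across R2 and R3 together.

Series total: ΣR = 27.0 + 20.1 + 5.92 = 53.02 kΩ.
R_{R2..R3} = 20.1 + 5.92 = 26.02 kΩ.
By the voltage-divider rule, V = 8.20 × 26.02/53.02 = 4.024 V.

V ≈ 4.02 V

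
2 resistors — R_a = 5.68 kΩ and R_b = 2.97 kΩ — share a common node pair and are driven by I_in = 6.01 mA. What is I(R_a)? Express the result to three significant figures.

Two-branch current divider: I_k = I_in · R_other/(R_1 + R_2).
So I = 6.01 × 2.97/8.650 = 2.064 mA.

I ≈ 2.06 mA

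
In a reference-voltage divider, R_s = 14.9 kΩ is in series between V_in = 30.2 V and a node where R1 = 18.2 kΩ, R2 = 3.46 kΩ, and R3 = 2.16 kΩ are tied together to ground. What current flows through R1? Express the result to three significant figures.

Equivalent of the parallel group: R_p = 1.239 kΩ.
V_A = 30.2 × 1.239/16.14 = 2.319 V.
I(R1) = V_A / R1 = 2.319/18.2 = 0.1274 mA.
(Check via current divider: I_total = 1.871 mA; share G_k/ΣG = 0.06809 → same result.)

I ≈ 0.127 mA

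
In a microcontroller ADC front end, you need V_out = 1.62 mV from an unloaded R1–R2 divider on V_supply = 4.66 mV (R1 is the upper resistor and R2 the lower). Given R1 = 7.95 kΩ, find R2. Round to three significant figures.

The divider ratio is R2/(R1+R2) = 1.62/4.66 = 0.3476.
Rearranging, R2 = R1·k/(1−k) = 7.95 × 0.5329 = 4.237 kΩ.

R2 ≈ 4.24 kΩ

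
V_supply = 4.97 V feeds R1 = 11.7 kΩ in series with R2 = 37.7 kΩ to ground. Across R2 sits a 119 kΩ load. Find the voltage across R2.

The load sits in parallel with R2, giving an effective lower resistance R2' = R2·R_L/(R2+R_L) = 28.63 kΩ.
Now apply the divider: V_out = 4.97 × 0.7099 = 3.528 V.

V_out ≈ 3.53 V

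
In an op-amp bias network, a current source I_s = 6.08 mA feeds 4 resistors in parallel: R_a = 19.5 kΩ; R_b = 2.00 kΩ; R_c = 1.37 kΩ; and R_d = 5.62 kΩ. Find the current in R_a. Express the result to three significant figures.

ΣG = 1/19.5 + 1/2.00 + 1/1.37 + 1/5.62 = 1.459.
R_a takes the fraction G_k/ΣG = 0.05128/1.459 = 0.03515, so I = 6.08 × 0.03515 = 0.2137 mA.

I ≈ 0.214 mA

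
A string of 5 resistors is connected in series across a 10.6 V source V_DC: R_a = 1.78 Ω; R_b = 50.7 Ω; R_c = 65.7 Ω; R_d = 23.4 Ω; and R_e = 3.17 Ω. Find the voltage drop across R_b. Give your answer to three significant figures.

V ≈ 3.71 V

Series total: ΣR = 1.78 + 50.7 + 65.7 + 23.4 + 3.17 = 144.8 Ω.
V = V_DC · R/ΣR = 10.6 × 0.3503 = 3.713 V.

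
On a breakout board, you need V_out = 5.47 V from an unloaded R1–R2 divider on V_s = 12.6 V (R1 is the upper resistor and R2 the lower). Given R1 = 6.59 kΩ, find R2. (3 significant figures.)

The divider ratio is R2/(R1+R2) = 5.47/12.6 = 0.4341.
Rearranging, R2 = R1·k/(1−k) = 6.59 × 0.7672 = 5.056 kΩ.

R2 ≈ 5.06 kΩ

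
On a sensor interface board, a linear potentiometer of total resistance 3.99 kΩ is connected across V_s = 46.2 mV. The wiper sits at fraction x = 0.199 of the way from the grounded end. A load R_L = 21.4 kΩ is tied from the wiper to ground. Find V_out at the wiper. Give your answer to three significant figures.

V_out ≈ 8.93 mV

The pot divides into 3.196 kΩ above the wiper and 0.7940 kΩ below.
(x·R_p) ‖ R_L = 0.7656 kΩ.
Then V_out = V_s · 0.7656/(3.196 + 0.7656) = 8.928 mV.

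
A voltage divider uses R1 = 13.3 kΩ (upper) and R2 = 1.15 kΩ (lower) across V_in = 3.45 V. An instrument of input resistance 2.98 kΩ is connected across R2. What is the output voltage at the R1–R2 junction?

First combine the lower leg with the load: R2 ‖ R_L = 0.8298 kΩ.
Now apply the divider: V_out = 3.45 × 0.05873 = 0.2026 V.

V_out ≈ 0.203 V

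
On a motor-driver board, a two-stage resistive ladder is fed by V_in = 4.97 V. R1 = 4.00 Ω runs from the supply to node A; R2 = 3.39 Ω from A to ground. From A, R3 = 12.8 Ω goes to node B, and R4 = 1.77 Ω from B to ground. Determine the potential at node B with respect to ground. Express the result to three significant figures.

V_B ≈ 0.246 V

The second stage (R3 + R4 = 14.57 Ω) loads node A in parallel with R2.
Effective lower resistance at A: R2 ‖ 14.57 = 2.750 Ω.
First divider: V_A = V_in · 2.750/(4.00 + 2.750) = 2.025 V.
Then the unloaded second divider: V_B = V_A × R4/(R3+R4) = 2.025 × 0.1215 = 0.2460 V.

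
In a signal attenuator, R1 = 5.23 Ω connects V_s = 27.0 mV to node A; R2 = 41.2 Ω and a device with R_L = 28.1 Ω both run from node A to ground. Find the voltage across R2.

First combine the lower leg with the load: R2 ‖ R_L = 16.71 Ω.
Then V_out = V_s · R2'/(R1 + R2') = 27.0 × 16.71/21.94 = 20.56 mV.
(Unloaded it would be 24.0 mV; the load pulls it down.)

V_out ≈ 20.6 mV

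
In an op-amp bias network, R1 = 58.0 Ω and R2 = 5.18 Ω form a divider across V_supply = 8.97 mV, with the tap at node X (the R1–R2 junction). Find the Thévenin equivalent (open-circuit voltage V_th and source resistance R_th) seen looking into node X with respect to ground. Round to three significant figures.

V_th is the unloaded tap voltage: V_supply · R2/(R1+R2) = 8.97 × 0.08199 = 0.7354 mV.
Looking into X with the source shorted: R_th = R1·R2/(R1+R2) = 58.00 × 5.18/63.18 = 4.755 Ω.

V_th ≈ 0.735 mV, R_th ≈ 4.76 Ω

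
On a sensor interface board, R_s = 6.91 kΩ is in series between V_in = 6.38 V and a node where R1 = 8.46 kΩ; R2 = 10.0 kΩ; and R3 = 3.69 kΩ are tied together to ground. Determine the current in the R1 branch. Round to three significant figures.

Combine the parallel branches: R_p = (1/8.46 + 1/10.0 + 1/3.69)⁻¹ = 2.044 kΩ.
V_A by voltage divider: V_A = 6.38 × 2.044/(6.91 + 2.044) = 1.456 V.
I(R1) = V_A / R1 = 1.456/8.46 = 0.1722 mA.

I ≈ 0.172 mA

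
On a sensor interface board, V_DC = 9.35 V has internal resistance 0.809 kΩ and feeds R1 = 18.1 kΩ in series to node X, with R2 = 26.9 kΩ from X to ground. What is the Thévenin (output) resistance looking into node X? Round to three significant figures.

R1' = 0.809 + 18.1 = 18.91 kΩ (source resistance + R1).
With V_DC suppressed (replaced by a short), R_th = R1' ‖ R2 = (18.91 × 26.9)/(18.91 + 26.9) = 11.10 kΩ.

R_th ≈ 11.1 kΩ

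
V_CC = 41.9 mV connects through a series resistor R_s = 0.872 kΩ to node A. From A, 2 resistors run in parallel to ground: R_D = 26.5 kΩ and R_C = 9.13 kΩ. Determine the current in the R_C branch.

I ≈ 4.07 µA

Parallel bank: R_p = 1/(1/26.5 + 1/9.13) = 6.790 kΩ.
V_A = 41.9 × 6.790/7.662 = 37.13 mV.
I(R_C) = V_A / R_C = 37.13/9.13 = 4.067 µA.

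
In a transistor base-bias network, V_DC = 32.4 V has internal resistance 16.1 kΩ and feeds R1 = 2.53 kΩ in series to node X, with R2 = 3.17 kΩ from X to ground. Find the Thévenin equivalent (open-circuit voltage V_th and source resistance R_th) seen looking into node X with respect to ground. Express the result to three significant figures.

V_th ≈ 4.71 V, R_th ≈ 2.71 kΩ

R1' = 16.1 + 2.53 = 18.63 kΩ (source resistance + R1).
Open-circuit (no load on X): V_th = V_DC · R2/(R1' + R2) = 32.4 × 3.17/(18.63 + 3.17) = 4.711 V.
With V_DC suppressed (replaced by a short), R_th = R1' ‖ R2 = (18.63 × 3.17)/(18.63 + 3.17) = 2.709 kΩ.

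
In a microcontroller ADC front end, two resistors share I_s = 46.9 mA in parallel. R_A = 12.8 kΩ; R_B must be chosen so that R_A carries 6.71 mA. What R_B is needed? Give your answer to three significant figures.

In a two-way split, I_A/I_s = R_B/(R_A + R_B).
6.71/46.9 = R_B/(R_A + R_B) → R_B = R_A · (0.1431)/(1 − 0.1431) = 12.8 × 0.1670 = 2.137 kΩ.

R_B ≈ 2.14 kΩ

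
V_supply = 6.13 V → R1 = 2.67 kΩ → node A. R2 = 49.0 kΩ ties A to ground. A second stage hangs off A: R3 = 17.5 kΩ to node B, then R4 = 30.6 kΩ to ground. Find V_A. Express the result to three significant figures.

Node A sees R2 in parallel with the series input of stage 2, R3 + R4 = 48.10 kΩ.
Effective lower resistance at A: R2 ‖ 48.10 = 24.27 kΩ.
First divider: V_A = V_supply · 24.27/(2.67 + 24.27) = 5.523 V.

V_A ≈ 5.52 V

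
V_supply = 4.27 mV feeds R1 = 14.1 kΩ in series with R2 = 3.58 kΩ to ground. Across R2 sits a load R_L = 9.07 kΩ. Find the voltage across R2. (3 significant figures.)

The load sits in parallel with R2, giving an effective lower resistance R2' = R2·R_L/(R2+R_L) = 2.567 kΩ.
Then V_out = V_supply · R2'/(R1 + R2') = 4.27 × 2.567/16.67 = 0.6576 mV.
(Unloaded it would be 0.865 mV; the load pulls it down.)

V_out ≈ 0.658 mV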